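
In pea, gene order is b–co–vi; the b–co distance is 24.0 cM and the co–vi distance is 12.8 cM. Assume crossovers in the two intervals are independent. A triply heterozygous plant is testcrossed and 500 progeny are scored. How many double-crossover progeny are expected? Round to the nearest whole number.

15

Map distances give recombination frequencies of 0.240 and 0.128 for the two intervals.
With no interference, expected double-crossover frequency = 0.240 × 0.128 = 0.03072.
Expected number = 0.03072 × 500 = 15.36 ≈ 15.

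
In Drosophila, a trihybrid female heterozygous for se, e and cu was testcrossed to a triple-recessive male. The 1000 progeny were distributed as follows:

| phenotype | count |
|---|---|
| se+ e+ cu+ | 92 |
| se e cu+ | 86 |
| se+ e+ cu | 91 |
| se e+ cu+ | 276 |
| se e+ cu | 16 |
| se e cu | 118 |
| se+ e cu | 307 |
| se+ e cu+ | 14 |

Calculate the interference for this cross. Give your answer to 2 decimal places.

The two most frequent reciprocal classes, se e+ cu+ and se+ e cu, are the parental types, so the F1 was se e+ cu+ / se+ e cu.
The two rarest classes, se e+ cu and se+ e cu+, are the double crossovers. Comparing them with the parentals, only the cu allele has switched, so cu is the middle locus and the order is se – cu – e.
se–cu: (210 + 30)/1000 = 0.2400; cu–e: (177 + 30)/1000 = 0.2070.
Expected DCO frequency = 0.2400 × 0.2070 ≈ 0.04968; observed = 30/1000 ≈ 0.03000.
Coefficient of coincidence = 0.03000/0.04968 ≈ 0.60; interference = 1 − 0.60 = 0.40.

0.40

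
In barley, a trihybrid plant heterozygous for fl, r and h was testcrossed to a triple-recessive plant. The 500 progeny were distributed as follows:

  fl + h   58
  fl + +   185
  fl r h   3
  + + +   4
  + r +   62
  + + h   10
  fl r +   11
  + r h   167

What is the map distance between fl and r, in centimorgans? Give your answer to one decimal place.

The two most frequent reciprocal classes, fl + + and + r h, are the parental types, so the F1 was fl + + / + r h.
The two rarest classes, + + + and fl r h, are the double crossovers. Comparing them with the parentals, only the fl allele has switched, so fl is the middle locus and the order is h – fl – r.
Crossovers in the fl–r interval produce the single-crossover classes fl r + and + + h (11 + 10 = 21) plus the double crossovers (7).
RF(fl–r) = (21 + 7) / 500 = 28/500 = 0.0560 → 5.6 centimorgans.

5.6 centimorgans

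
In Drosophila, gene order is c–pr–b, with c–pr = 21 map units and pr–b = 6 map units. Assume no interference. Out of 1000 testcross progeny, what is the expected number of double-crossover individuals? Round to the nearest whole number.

Map distances give recombination frequencies of 0.210 and 0.060 for the two intervals.
With no interference, expected double-crossover frequency = 0.210 × 0.060 = 0.01260.
Expected number = 0.01260 × 1000 = 12.60 ≈ 13.

13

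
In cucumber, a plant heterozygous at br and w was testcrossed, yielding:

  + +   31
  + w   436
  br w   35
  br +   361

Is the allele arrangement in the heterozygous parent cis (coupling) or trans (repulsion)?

trans

The two most frequent classes are + w (436) and br + (361); these are the parental (non-recombinant) types.
So the F1 carried + w on one chromosome and br + on the other — the recessive alleles are on opposite chromosomes (trans / repulsion).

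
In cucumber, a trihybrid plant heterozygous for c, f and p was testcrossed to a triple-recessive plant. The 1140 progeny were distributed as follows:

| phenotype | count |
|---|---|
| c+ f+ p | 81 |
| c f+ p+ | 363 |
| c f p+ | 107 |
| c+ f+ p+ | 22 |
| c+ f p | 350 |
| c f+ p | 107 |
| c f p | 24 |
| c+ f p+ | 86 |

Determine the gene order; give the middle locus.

c

The two most frequent reciprocal classes, c f+ p+ and c+ f p, are the parental types, so the F1 was c f+ p+ / c+ f p.
The two rarest classes, c+ f+ p+ and c f p, are the double crossovers. Comparing them with the parentals, only the c allele has switched, so c is the middle locus and the order is p – c – f.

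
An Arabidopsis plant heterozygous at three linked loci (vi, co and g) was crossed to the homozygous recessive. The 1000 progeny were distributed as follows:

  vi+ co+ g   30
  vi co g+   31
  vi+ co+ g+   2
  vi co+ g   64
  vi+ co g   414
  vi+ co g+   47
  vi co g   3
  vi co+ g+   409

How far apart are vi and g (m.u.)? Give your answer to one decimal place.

The two most frequent reciprocal classes, vi+ co g and vi co+ g+, are the parental types, so the F1 was vi+ co g / vi co+ g+.
The two rarest classes, vi co g and vi+ co+ g+, are the double crossovers. Comparing them with the parentals, only the vi allele has switched, so vi is the middle locus and the order is co – vi – g.
Crossovers in the vi–g interval produce the single-crossover classes vi+ co g+ and vi co+ g (47 + 64 = 111) plus the double crossovers (5).
RF(vi–g) = (111 + 5) / 1000 = 116/1000 = 0.1160 → 11.6 m.u.

11.6 m.u.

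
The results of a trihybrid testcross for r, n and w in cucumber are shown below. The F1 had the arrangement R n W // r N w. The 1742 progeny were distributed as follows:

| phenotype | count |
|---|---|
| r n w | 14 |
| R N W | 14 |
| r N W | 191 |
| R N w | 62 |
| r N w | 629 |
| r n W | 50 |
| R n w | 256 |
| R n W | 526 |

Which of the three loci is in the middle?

n

The two rarest classes, R N W and r n w, are the double crossovers. Comparing them with the parentals, only the n allele has switched, so n is the middle locus and the order is w – n – r.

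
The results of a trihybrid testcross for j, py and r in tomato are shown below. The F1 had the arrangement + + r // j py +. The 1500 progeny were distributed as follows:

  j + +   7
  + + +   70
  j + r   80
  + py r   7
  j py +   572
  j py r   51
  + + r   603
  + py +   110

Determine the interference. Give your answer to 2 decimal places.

The two rarest classes, + py r and j + +, are the double crossovers. Comparing them with the parentals, only the py allele has switched, so py is the middle locus and the order is j – py – r.
j–py: (190 + 14)/1500 = 0.1360; py–r: (121 + 14)/1500 = 0.0900.
Expected DCO frequency = 0.1360 × 0.0900 ≈ 0.01224; observed = 14/1500 ≈ 0.00933.
Coefficient of coincidence = 0.00933/0.01224 ≈ 0.76; interference = 1 − 0.76 = 0.24.

0.24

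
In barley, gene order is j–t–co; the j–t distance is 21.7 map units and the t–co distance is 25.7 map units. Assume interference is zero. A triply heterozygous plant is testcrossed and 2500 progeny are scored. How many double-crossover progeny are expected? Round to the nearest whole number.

Map distances give recombination frequencies of 0.217 and 0.257 for the two intervals.
With no interference, expected double-crossover frequency = 0.217 × 0.257 = 0.05577.
Expected number = 0.05577 × 2500 = 139.42 ≈ 139.

139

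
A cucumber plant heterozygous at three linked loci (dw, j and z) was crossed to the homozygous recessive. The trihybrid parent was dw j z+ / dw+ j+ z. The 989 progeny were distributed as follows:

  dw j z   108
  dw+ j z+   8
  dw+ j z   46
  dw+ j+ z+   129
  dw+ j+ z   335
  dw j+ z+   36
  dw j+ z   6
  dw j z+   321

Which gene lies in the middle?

dw

The two rarest classes, dw+ j z+ and dw j+ z, are the double crossovers. Comparing them with the parentals, only the dw allele has switched, so dw is the middle locus and the order is j – dw – z.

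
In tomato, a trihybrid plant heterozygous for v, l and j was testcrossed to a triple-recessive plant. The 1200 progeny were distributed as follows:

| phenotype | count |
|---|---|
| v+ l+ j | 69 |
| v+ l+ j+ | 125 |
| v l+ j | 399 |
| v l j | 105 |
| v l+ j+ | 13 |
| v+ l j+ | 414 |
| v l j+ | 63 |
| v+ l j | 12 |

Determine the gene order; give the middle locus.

j

The two most frequent reciprocal classes, v+ l j+ and v l+ j, are the parental types, so the F1 was v+ l j+ / v l+ j.
The two rarest classes, v+ l j and v l+ j+, are the double crossovers. Comparing them with the parentals, only the j allele has switched, so j is the middle locus and the order is l – j – v.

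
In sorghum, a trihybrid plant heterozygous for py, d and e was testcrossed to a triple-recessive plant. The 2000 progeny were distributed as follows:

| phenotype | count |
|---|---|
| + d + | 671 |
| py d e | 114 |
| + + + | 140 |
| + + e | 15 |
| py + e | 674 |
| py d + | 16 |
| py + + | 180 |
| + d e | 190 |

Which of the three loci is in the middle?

The two most frequent reciprocal classes, py + e and + d +, are the parental types, so the F1 was py + e / + d +.
The two rarest classes, + + e and py d +, are the double crossovers. Comparing them with the parentals, only the py allele has switched, so py is the middle locus and the order is d – py – e.

py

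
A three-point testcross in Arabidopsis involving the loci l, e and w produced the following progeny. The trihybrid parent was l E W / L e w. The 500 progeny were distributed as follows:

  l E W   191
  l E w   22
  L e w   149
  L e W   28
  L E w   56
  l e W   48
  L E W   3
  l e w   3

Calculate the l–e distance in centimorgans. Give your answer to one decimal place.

The two rarest classes, L E W and l e w, are the double crossovers. Comparing them with the parentals, only the l allele has switched, so l is the middle locus and the order is e – l – w.
Crossovers in the e–l interval produce the single-crossover classes l e W and L E w (48 + 56 = 104) plus the double crossovers (6).
RF(e–l) = (104 + 6) / 500 = 110/500 = 0.2200 → 22.0 centimorgans.

22.0 centimorgans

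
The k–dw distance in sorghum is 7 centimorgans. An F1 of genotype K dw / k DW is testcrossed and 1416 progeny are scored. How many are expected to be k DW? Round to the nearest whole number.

A map distance of 7 centimorgans corresponds to a recombination frequency of 0.070.
The F1 is K dw / k DW, so k DW is a parental gamete class with expected frequency (1 − r)/2 = 0.930/2 = 0.4650.
Expected number = 0.4650 × 1416 = 658.44 ≈ 658.

658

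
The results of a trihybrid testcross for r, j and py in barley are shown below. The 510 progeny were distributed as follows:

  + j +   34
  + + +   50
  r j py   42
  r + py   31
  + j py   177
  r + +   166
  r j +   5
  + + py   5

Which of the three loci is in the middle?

The two most frequent reciprocal classes, r + + and + j py, are the parental types, so the F1 was r + + / + j py.
The two rarest classes, r j + and + + py, are the double crossovers. Comparing them with the parentals, only the j allele has switched, so j is the middle locus and the order is py – j – r.

j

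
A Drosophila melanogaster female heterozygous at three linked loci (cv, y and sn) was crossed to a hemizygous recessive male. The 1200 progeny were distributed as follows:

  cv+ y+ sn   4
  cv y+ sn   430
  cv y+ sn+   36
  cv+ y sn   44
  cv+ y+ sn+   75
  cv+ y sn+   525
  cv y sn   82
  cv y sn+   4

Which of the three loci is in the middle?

The two most frequent reciprocal classes, cv y+ sn and cv+ y sn+, are the parental types, so the F1 was cv y+ sn / cv+ y sn+.
The two rarest classes, cv+ y+ sn and cv y sn+, are the double crossovers. Comparing them with the parentals, only the cv allele has switched, so cv is the middle locus and the order is y – cv – sn.

cv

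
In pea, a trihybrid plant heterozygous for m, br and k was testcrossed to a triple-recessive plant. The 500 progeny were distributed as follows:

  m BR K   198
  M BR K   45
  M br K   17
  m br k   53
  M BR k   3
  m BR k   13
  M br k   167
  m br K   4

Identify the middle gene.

The two most frequent reciprocal classes, M br k and m BR K, are the parental types, so the F1 was M br k / m BR K.
The two rarest classes, M BR k and m br K, are the double crossovers. Comparing them with the parentals, only the br allele has switched, so br is the middle locus and the order is k – br – m.

br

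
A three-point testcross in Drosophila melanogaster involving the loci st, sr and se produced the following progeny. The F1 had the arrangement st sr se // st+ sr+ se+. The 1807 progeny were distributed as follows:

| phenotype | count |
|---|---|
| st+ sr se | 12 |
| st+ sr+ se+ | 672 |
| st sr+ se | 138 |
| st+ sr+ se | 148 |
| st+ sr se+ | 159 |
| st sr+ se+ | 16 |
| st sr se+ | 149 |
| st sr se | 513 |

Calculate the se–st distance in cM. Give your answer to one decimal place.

The two rarest classes, st+ sr se and st sr+ se+, are the double crossovers. Comparing them with the parentals, only the st allele has switched, so st is the middle locus and the order is sr – st – se.
Crossovers in the st–se interval produce the single-crossover classes st sr se+ and st+ sr+ se (149 + 148 = 297) plus the double crossovers (28).
RF(st–se) = (297 + 28) / 1807 = 325/1807 = 0.1799 → 18.0 cM.

18.0 cM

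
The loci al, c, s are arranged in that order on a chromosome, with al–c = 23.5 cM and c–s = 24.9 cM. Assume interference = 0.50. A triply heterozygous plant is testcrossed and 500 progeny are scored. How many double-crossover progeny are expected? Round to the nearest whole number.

15

Map distances give recombination frequencies of 0.235 and 0.249 for the two intervals.
With interference 0.50 (so coincidence = 0.50), expected double-crossover frequency = 0.235 × 0.249 × 0.50 = 0.02926.
Expected number = 0.02926 × 500 = 14.63 ≈ 15.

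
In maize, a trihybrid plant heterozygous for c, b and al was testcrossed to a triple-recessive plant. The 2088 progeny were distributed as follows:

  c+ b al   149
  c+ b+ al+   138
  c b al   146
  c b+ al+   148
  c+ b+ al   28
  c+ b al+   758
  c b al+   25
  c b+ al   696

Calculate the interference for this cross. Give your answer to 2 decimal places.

The two most frequent reciprocal classes, c b+ al and c+ b al+, are the parental types, so the F1 was c b+ al / c+ b al+.
The two rarest classes, c+ b+ al and c b al+, are the double crossovers. Comparing them with the parentals, only the c allele has switched, so c is the middle locus and the order is al – c – b.
al–c: (297 + 53)/2088 = 0.1676; c–b: (284 + 53)/2088 = 0.1614.
Expected DCO frequency = 0.1676 × 0.1614 ≈ 0.02705; observed = 53/2088 ≈ 0.02538.
Coefficient of coincidence = 0.02538/0.02705 ≈ 0.94; interference = 1 − 0.94 = 0.06.

0.06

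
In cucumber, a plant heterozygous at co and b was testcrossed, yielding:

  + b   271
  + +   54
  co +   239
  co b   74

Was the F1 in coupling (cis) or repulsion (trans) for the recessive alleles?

The two most frequent classes are + b (271) and co + (239); these are the parental (non-recombinant) types.
So the F1 carried + b on one chromosome and co + on the other — the recessive alleles are on opposite chromosomes (trans / repulsion).

trans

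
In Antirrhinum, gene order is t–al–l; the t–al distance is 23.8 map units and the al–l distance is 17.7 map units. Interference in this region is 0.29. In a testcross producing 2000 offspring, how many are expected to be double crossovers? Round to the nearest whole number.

60

Map distances give recombination frequencies of 0.238 and 0.177 for the two intervals.
With interference 0.29 (so coincidence = 0.71), expected double-crossover frequency = 0.238 × 0.177 × 0.71 = 0.02991.
Expected number = 0.02991 × 2000 = 59.82 ≈ 60.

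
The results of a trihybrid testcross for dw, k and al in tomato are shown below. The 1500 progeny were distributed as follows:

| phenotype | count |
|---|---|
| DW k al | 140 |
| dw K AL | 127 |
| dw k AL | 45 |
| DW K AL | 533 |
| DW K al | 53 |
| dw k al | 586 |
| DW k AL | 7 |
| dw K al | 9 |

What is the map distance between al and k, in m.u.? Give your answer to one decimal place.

7.6 m.u.

The two most frequent reciprocal classes, DW K AL and dw k al, are the parental types, so the F1 was DW K AL / dw k al.
The two rarest classes, DW k AL and dw K al, are the double crossovers. Comparing them with the parentals, only the k allele has switched, so k is the middle locus and the order is dw – k – al.
Crossovers in the k–al interval produce the single-crossover classes DW K al and dw k AL (53 + 45 = 98) plus the double crossovers (16).
RF(k–al) = (98 + 16) / 1500 = 114/1500 = 0.0760 → 7.6 m.u.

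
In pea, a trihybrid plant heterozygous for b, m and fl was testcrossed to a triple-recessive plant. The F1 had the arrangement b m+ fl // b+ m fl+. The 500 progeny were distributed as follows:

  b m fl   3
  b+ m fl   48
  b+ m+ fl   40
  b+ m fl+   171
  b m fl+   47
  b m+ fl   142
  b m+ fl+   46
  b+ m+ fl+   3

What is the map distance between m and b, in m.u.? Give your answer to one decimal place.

18.6 m.u.

The two rarest classes, b m fl and b+ m+ fl+, are the double crossovers. Comparing them with the parentals, only the m allele has switched, so m is the middle locus and the order is b – m – fl.
Crossovers in the b–m interval produce the single-crossover classes b+ m+ fl and b m fl+ (40 + 47 = 87) plus the double crossovers (6).
RF(b–m) = (87 + 6) / 500 = 93/500 = 0.1860 → 18.6 m.u.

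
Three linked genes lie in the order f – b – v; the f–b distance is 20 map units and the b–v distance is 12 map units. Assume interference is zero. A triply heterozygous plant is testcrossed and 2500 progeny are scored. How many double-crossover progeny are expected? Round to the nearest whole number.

Map distances give recombination frequencies of 0.200 and 0.120 for the two intervals.
With no interference, expected double-crossover frequency = 0.200 × 0.120 = 0.02400.
Expected number = 0.02400 × 2500 = 60.00 ≈ 60.

60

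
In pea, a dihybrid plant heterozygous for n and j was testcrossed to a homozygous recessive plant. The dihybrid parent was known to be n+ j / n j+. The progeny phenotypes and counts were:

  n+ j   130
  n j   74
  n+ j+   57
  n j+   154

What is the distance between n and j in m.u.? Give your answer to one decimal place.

31.6 m.u.

The recombinant classes are n+ j+ and n j: 57 + 74 = 131.
Recombination frequency = 131/415 = 0.3157 ≈ 31.6%, i.e. 31.6 m.u.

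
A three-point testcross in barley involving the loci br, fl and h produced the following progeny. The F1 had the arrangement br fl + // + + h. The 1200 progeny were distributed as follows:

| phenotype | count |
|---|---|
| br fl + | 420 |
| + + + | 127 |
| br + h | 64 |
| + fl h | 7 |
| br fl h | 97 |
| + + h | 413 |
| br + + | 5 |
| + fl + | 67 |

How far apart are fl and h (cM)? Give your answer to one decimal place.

19.7 cM

The two rarest classes, br + + and + fl h, are the double crossovers. Comparing them with the parentals, only the fl allele has switched, so fl is the middle locus and the order is h – fl – br.
Crossovers in the h–fl interval produce the single-crossover classes br fl h and + + + (97 + 127 = 224) plus the double crossovers (12).
RF(h–fl) = (224 + 12) / 1200 = 236/1200 = 0.1967 → 19.7 cM.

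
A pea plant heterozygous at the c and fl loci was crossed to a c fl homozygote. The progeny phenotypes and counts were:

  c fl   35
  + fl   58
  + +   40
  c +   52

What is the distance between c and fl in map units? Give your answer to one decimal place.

The two most frequent classes, + fl (58) and c + (52), are the parental types, so the F1 was + fl / c +.
The recombinant classes are + + and c fl: 40 + 35 = 75.
Recombination frequency = 75/185 = 0.4054 ≈ 40.5%, i.e. 40.5 map units.

40.5 map units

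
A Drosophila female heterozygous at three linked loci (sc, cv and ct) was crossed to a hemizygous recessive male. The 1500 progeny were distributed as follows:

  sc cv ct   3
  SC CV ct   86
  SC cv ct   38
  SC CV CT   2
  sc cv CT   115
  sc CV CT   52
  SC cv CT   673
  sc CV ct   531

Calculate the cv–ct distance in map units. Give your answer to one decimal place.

The two most frequent reciprocal classes, sc CV ct and SC cv CT, are the parental types, so the F1 was sc CV ct / SC cv CT.
The two rarest classes, sc cv ct and SC CV CT, are the double crossovers. Comparing them with the parentals, only the cv allele has switched, so cv is the middle locus and the order is ct – cv – sc.
Crossovers in the ct–cv interval produce the single-crossover classes sc CV CT and SC cv ct (52 + 38 = 90) plus the double crossovers (5).
RF(ct–cv) = (90 + 5) / 1500 = 95/1500 = 0.0633 → 6.3 map units.

6.3 map units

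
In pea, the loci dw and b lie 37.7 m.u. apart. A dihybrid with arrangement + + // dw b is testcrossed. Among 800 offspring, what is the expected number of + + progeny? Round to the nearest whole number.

249

A map distance of 37.7 m.u. corresponds to a recombination frequency of 0.377.
The F1 is + + / dw b, so + + is a parental gamete class with expected frequency (1 − r)/2 = 0.623/2 = 0.3115.
Expected number = 0.3115 × 800 = 249.20 ≈ 249.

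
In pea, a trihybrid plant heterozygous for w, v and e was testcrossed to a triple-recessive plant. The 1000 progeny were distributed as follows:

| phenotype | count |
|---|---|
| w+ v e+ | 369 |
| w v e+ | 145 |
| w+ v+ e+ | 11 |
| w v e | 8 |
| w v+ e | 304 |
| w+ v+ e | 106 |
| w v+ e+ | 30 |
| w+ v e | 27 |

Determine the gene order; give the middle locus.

v

The two most frequent reciprocal classes, w+ v e+ and w v+ e, are the parental types, so the F1 was w+ v e+ / w v+ e.
The two rarest classes, w+ v+ e+ and w v e, are the double crossovers. Comparing them with the parentals, only the v allele has switched, so v is the middle locus and the order is w – v – e.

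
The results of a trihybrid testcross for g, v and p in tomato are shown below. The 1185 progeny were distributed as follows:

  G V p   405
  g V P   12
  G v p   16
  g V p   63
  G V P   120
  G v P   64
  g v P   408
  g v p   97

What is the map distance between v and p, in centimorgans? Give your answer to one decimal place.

The two most frequent reciprocal classes, g v P and G V p, are the parental types, so the F1 was g v P / G V p.
The two rarest classes, g V P and G v p, are the double crossovers. Comparing them with the parentals, only the v allele has switched, so v is the middle locus and the order is g – v – p.
Crossovers in the v–p interval produce the single-crossover classes g v p and G V P (97 + 120 = 217) plus the double crossovers (28).
RF(v–p) = (217 + 28) / 1185 = 245/1185 = 0.2068 → 20.7 centimorgans.

20.7 centimorgans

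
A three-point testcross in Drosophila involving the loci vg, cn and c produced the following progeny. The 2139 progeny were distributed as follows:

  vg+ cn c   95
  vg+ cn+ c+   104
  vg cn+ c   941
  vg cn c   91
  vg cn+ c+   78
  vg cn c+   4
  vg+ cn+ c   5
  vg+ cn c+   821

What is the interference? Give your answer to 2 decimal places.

The two most frequent reciprocal classes, vg+ cn c+ and vg cn+ c, are the parental types, so the F1 was vg+ cn c+ / vg cn+ c.
The two rarest classes, vg cn c+ and vg+ cn+ c, are the double crossovers. Comparing them with the parentals, only the vg allele has switched, so vg is the middle locus and the order is cn – vg – c.
cn–vg: (195 + 9)/2139 = 0.0954; vg–c: (173 + 9)/2139 = 0.0851.
Expected DCO frequency = 0.0954 × 0.0851 ≈ 0.00812; observed = 9/2139 ≈ 0.00421.
Coefficient of coincidence = 0.00421/0.00812 ≈ 0.52; interference = 1 − 0.52 = 0.48.

0.48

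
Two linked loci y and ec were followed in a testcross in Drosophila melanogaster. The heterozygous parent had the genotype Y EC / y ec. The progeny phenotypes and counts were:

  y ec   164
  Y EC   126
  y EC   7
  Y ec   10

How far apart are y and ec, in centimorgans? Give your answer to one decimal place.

The recombinant classes are Y ec and y EC: 10 + 7 = 17.
Recombination frequency = 17/307 = 0.0554 ≈ 5.5%, i.e. 5.5 centimorgans.

5.5 centimorgans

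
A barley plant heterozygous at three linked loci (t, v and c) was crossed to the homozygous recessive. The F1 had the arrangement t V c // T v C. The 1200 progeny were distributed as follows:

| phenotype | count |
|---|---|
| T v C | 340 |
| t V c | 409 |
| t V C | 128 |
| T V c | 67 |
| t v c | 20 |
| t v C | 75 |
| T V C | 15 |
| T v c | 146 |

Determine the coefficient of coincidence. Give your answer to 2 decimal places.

The two rarest classes, t v c and T V C, are the double crossovers. Comparing them with the parentals, only the v allele has switched, so v is the middle locus and the order is t – v – c.
t–v: (142 + 35)/1200 = 0.1475; v–c: (274 + 35)/1200 = 0.2575.
Expected DCO frequency = 0.1475 × 0.2575 ≈ 0.03798; observed = 35/1200 ≈ 0.02917.
Coefficient of coincidence = 0.02917/0.03798 ≈ 0.77.

0.77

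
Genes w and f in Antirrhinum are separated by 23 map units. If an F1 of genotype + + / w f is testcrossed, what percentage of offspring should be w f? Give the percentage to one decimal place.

38.5%

A map distance of 23 map units corresponds to a recombination frequency of 0.230.
The F1 is + + / w f, so w f is a parental gamete class with expected frequency (1 − r)/2 = 0.770/2 = 0.3850.
That is 0.3850 = 38.5% of the progeny.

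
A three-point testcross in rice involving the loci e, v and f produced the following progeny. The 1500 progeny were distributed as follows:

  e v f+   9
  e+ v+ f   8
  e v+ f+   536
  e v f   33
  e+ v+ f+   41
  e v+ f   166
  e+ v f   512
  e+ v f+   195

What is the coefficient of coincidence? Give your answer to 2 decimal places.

0.74

The two most frequent reciprocal classes, e+ v f and e v+ f+, are the parental types, so the F1 was e+ v f / e v+ f+.
The two rarest classes, e+ v+ f and e v f+, are the double crossovers. Comparing them with the parentals, only the v allele has switched, so v is the middle locus and the order is f – v – e.
f–v: (361 + 17)/1500 = 0.2520; v–e: (74 + 17)/1500 = 0.0607.
Expected DCO frequency = 0.2520 × 0.0607 ≈ 0.01530; observed = 17/1500 ≈ 0.01133.
Coefficient of coincidence = 0.01133/0.01530 ≈ 0.74.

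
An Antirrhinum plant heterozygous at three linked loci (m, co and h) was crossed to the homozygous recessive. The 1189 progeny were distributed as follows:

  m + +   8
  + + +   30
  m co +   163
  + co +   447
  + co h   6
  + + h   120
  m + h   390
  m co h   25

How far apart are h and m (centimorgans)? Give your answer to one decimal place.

The two most frequent reciprocal classes, m + h and + co +, are the parental types, so the F1 was m + h / + co +.
The two rarest classes, m + + and + co h, are the double crossovers. Comparing them with the parentals, only the h allele has switched, so h is the middle locus and the order is co – h – m.
Crossovers in the h–m interval produce the single-crossover classes + + h and m co + (120 + 163 = 283) plus the double crossovers (14).
RF(h–m) = (283 + 14) / 1189 = 297/1189 = 0.2498 → 25.0 centimorgans.

25.0 centimorgans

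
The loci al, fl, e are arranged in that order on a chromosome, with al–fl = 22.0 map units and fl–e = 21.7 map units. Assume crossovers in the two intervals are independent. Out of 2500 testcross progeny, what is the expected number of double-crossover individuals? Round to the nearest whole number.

Map distances give recombination frequencies of 0.220 and 0.217 for the two intervals.
With no interference, expected double-crossover frequency = 0.220 × 0.217 = 0.04774.
Expected number = 0.04774 × 2500 = 119.35 ≈ 119.

119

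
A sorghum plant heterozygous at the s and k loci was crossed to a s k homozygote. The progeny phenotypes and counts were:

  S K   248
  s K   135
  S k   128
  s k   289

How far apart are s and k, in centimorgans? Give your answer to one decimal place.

32.9 centimorgans

The two most frequent classes, S K (248) and s k (289), are the parental types, so the F1 was S K / s k.
The recombinant classes are S k and s K: 128 + 135 = 263.
Recombination frequency = 263/800 = 0.3287 ≈ 32.9%, i.e. 32.9 centimorgans.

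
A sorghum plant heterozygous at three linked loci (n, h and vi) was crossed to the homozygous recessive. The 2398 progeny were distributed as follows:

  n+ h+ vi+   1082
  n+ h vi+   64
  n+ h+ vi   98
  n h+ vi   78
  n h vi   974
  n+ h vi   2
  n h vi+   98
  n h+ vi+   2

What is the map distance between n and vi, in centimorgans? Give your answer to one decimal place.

The two most frequent reciprocal classes, n+ h+ vi+ and n h vi, are the parental types, so the F1 was n+ h+ vi+ / n h vi.
The two rarest classes, n h+ vi+ and n+ h vi, are the double crossovers. Comparing them with the parentals, only the n allele has switched, so n is the middle locus and the order is h – n – vi.
Crossovers in the n–vi interval produce the single-crossover classes n+ h+ vi and n h vi+ (98 + 98 = 196) plus the double crossovers (4).
RF(n–vi) = (196 + 4) / 2398 = 200/2398 = 0.0834 → 8.3 centimorgans.

8.3 centimorgans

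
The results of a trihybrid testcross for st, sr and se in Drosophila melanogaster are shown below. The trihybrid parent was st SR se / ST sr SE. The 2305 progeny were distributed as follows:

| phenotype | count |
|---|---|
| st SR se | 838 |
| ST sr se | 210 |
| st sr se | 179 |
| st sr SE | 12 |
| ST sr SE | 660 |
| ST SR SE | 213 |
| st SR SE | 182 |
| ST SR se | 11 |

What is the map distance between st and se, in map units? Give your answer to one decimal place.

18.0 map units

The two rarest classes, ST SR se and st sr SE, are the double crossovers. Comparing them with the parentals, only the st allele has switched, so st is the middle locus and the order is se – st – sr.
Crossovers in the se–st interval produce the single-crossover classes st SR SE and ST sr se (182 + 210 = 392) plus the double crossovers (23).
RF(se–st) = (392 + 23) / 2305 = 415/2305 = 0.1800 → 18.0 map units.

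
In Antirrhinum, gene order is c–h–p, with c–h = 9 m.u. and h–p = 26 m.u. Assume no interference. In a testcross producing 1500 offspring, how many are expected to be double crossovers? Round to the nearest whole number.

Map distances give recombination frequencies of 0.090 and 0.260 for the two intervals.
With no interference, expected double-crossover frequency = 0.090 × 0.260 = 0.02340.
Expected number = 0.02340 × 1500 = 35.10 ≈ 35.

35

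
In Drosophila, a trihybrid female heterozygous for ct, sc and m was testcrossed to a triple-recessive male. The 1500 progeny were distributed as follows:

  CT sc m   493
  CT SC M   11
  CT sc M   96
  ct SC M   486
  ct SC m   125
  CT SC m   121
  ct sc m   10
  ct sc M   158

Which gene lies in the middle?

ct

The two most frequent reciprocal classes, CT sc m and ct SC M, are the parental types, so the F1 was CT sc m / ct SC M.
The two rarest classes, ct sc m and CT SC M, are the double crossovers. Comparing them with the parentals, only the ct allele has switched, so ct is the middle locus and the order is sc – ct – m.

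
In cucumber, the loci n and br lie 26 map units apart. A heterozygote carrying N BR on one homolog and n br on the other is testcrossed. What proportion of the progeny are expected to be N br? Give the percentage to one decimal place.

A map distance of 26 map units corresponds to a recombination frequency of 0.260.
The F1 is N BR / n br, so N br is a recombinant gamete class with expected frequency r/2 = 0.260/2 = 0.1300.
That is 0.1300 = 13.0% of the progeny.

13.0%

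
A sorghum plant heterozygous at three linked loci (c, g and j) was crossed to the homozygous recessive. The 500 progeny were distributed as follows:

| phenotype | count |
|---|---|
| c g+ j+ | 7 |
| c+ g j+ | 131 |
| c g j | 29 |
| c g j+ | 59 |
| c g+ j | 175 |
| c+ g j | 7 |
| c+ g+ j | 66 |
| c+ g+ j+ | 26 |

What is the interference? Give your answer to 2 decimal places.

0.27

The two most frequent reciprocal classes, c g+ j and c+ g j+, are the parental types, so the F1 was c g+ j / c+ g j+.
The two rarest classes, c g+ j+ and c+ g j, are the double crossovers. Comparing them with the parentals, only the j allele has switched, so j is the middle locus and the order is g – j – c.
g–j: (55 + 14)/500 = 0.1380; j–c: (125 + 14)/500 = 0.2780.
Expected DCO frequency = 0.1380 × 0.2780 ≈ 0.03836; observed = 14/500 ≈ 0.02800.
Coefficient of coincidence = 0.02800/0.03836 ≈ 0.73; interference = 1 − 0.73 = 0.27.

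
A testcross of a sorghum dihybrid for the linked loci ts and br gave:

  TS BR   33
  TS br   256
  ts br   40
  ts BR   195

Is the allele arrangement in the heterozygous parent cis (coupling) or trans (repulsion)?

The two most frequent classes are TS br (256) and ts BR (195); these are the parental (non-recombinant) types.
So the F1 carried TS br on one chromosome and ts BR on the other — the recessive alleles are on opposite chromosomes (trans / repulsion).

trans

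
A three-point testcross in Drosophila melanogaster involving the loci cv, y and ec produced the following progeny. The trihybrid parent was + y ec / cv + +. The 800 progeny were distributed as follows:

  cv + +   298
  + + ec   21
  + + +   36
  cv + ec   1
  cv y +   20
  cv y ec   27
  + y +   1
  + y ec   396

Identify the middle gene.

ec

The two rarest classes, + y + and cv + ec, are the double crossovers. Comparing them with the parentals, only the ec allele has switched, so ec is the middle locus and the order is y – ec – cv.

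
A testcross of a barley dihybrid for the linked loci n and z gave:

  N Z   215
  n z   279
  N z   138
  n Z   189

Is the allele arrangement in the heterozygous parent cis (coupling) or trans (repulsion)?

cis

The two most frequent classes are N Z (215) and n z (279); these are the parental (non-recombinant) types.
So the F1 carried N Z on one chromosome and n z on the other — the recessive alleles are on the same chromosome (cis / coupling).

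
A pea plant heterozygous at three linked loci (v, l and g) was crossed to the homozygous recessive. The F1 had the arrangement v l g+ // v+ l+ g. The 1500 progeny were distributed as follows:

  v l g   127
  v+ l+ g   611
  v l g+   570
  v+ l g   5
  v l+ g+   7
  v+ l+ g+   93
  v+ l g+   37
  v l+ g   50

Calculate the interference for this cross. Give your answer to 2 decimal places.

0.22

The two rarest classes, v l+ g+ and v+ l g, are the double crossovers. Comparing them with the parentals, only the l allele has switched, so l is the middle locus and the order is v – l – g.
v–l: (87 + 12)/1500 = 0.0660; l–g: (220 + 12)/1500 = 0.1547.
Expected DCO frequency = 0.0660 × 0.1547 ≈ 0.01021; observed = 12/1500 ≈ 0.00800.
Coefficient of coincidence = 0.00800/0.01021 ≈ 0.78; interference = 1 − 0.78 = 0.22.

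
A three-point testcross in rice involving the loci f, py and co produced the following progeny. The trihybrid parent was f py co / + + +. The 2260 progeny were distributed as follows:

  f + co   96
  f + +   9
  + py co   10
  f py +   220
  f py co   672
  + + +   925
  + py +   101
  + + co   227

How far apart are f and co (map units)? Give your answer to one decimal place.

20.6 map units

The two rarest classes, + py co and f + +, are the double crossovers. Comparing them with the parentals, only the f allele has switched, so f is the middle locus and the order is co – f – py.
Crossovers in the co–f interval produce the single-crossover classes f py + and + + co (220 + 227 = 447) plus the double crossovers (19).
RF(co–f) = (447 + 19) / 2260 = 466/2260 = 0.2062 → 20.6 map units.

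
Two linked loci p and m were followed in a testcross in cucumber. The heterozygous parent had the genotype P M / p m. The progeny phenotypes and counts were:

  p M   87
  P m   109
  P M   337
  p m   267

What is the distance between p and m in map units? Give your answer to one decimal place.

The recombinant classes are P m and p M: 109 + 87 = 196.
Recombination frequency = 196/800 = 0.2450 ≈ 24.5%, i.e. 24.5 map units.

24.5 map units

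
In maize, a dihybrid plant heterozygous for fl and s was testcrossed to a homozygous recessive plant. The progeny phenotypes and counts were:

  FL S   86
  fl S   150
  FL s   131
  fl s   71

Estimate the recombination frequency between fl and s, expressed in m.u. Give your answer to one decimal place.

The two most frequent classes, FL s (131) and fl S (150), are the parental types, so the F1 was FL s / fl S.
The recombinant classes are FL S and fl s: 86 + 71 = 157.
Recombination frequency = 157/438 = 0.3584 ≈ 35.8%, i.e. 35.8 m.u.

35.8 m.u.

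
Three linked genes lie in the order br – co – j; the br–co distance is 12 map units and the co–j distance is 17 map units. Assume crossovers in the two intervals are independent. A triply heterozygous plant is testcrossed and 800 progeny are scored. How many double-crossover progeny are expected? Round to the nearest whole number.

Map distances give recombination frequencies of 0.120 and 0.170 for the two intervals.
With no interference, expected double-crossover frequency = 0.120 × 0.170 = 0.02040.
Expected number = 0.02040 × 800 = 16.32 ≈ 16.

16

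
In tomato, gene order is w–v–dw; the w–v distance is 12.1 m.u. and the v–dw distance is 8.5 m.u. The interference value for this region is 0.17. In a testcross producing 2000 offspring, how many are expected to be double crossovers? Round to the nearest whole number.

17

Map distances give recombination frequencies of 0.121 and 0.085 for the two intervals.
With interference 0.17 (so coincidence = 0.83), expected double-crossover frequency = 0.121 × 0.085 × 0.83 = 0.00854.
Expected number = 0.00854 × 2000 = 17.07 ≈ 17.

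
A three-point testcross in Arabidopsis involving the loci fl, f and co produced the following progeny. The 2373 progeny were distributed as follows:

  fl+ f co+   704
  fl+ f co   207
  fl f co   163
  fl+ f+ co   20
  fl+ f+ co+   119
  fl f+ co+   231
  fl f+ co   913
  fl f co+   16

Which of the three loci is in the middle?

fl

The two most frequent reciprocal classes, fl f+ co and fl+ f co+, are the parental types, so the F1 was fl f+ co / fl+ f co+.
The two rarest classes, fl+ f+ co and fl f co+, are the double crossovers. Comparing them with the parentals, only the fl allele has switched, so fl is the middle locus and the order is co – fl – f.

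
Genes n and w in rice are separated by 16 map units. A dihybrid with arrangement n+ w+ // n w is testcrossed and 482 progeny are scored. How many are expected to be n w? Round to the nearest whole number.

202

A map distance of 16 map units corresponds to a recombination frequency of 0.160.
The F1 is n+ w+ / n w, so n w is a parental gamete class with expected frequency (1 − r)/2 = 0.840/2 = 0.4200.
Expected number = 0.4200 × 482 = 202.44 ≈ 202.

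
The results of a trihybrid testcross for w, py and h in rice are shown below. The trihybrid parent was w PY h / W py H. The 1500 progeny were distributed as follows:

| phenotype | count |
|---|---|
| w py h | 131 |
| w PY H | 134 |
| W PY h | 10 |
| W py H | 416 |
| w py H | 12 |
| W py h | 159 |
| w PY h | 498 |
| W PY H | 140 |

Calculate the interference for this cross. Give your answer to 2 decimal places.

0.64

The two rarest classes, W PY h and w py H, are the double crossovers. Comparing them with the parentals, only the w allele has switched, so w is the middle locus and the order is h – w – py.
h–w: (293 + 22)/1500 = 0.2100; w–py: (271 + 22)/1500 = 0.1953.
Expected DCO frequency = 0.2100 × 0.1953 ≈ 0.04101; observed = 22/1500 ≈ 0.01467.
Coefficient of coincidence = 0.01467/0.04101 ≈ 0.36; interference = 1 − 0.36 = 0.64.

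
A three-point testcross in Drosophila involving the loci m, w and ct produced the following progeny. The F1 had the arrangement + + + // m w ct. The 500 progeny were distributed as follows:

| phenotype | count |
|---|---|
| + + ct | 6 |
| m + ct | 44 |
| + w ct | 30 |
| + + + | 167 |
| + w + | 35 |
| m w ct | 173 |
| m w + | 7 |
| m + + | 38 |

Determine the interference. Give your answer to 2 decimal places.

0.13

The two rarest classes, + + ct and m w +, are the double crossovers. Comparing them with the parentals, only the ct allele has switched, so ct is the middle locus and the order is w – ct – m.
w–ct: (79 + 13)/500 = 0.1840; ct–m: (68 + 13)/500 = 0.1620.
Expected DCO frequency = 0.1840 × 0.1620 ≈ 0.02981; observed = 13/500 ≈ 0.02600.
Coefficient of coincidence = 0.02600/0.02981 ≈ 0.87; interference = 1 − 0.87 = 0.13.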